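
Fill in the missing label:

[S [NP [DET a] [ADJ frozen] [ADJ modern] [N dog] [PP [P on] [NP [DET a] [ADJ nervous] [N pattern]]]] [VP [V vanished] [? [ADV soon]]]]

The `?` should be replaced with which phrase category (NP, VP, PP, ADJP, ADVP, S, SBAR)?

A constituent whose immediate children are ADV 'soon' is an adverb phrase: ADVP.

ADVP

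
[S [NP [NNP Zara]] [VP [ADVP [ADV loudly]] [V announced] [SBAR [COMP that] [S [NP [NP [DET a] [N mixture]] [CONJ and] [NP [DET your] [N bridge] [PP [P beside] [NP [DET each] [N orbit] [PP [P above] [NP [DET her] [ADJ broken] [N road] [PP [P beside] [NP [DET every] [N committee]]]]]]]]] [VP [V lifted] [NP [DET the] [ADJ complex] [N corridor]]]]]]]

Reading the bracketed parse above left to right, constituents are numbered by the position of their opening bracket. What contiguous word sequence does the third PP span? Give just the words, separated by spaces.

In left-to-right order the PP constituents are "beside each orbit above her broken road beside every committee"; "above her broken road beside every committee"; "beside every committee". Number 3 is "beside every committee".

beside every committee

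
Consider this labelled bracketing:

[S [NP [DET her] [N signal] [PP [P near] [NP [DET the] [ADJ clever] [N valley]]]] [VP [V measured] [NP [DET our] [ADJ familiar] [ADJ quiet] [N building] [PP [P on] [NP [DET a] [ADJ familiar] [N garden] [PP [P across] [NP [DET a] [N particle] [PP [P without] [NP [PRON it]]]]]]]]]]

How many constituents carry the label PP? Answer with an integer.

4

Listing each PP by its span: [PP near the clever valley]; [PP on a familiar garden across a particle without it]; [PP across a particle without it]; [PP without it] — that makes 4.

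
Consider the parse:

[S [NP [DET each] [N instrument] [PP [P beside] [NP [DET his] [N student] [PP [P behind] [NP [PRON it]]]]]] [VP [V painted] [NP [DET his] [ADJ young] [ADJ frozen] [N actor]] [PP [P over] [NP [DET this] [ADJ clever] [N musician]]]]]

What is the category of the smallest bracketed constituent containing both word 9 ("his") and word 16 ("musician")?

The smallest bracket enclosing both words is [VP painted his young frozen actor over this clever musician], so the label is VP.

VP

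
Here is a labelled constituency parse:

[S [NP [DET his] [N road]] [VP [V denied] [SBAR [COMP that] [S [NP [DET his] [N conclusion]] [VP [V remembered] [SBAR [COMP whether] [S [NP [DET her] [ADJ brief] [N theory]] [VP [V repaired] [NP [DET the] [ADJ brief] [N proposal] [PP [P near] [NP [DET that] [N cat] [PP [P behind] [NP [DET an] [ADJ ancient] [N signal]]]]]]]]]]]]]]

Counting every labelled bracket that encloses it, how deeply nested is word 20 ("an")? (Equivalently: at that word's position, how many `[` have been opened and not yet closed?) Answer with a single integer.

14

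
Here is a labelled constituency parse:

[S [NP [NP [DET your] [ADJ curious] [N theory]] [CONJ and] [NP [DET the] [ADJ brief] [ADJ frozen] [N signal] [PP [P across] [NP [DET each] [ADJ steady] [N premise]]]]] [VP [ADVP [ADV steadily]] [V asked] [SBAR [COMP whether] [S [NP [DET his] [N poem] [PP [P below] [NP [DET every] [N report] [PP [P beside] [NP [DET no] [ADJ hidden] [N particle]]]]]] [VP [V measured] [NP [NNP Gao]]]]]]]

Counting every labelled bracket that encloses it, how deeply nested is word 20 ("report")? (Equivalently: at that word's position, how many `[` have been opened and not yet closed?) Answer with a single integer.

8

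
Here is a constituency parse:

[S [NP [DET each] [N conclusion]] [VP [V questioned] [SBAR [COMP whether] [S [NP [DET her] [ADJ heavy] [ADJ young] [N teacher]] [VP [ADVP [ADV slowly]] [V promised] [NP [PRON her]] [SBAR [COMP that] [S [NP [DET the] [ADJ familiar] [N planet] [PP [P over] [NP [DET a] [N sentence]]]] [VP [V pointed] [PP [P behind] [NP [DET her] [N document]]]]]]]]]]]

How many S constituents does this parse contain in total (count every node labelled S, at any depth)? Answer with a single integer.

Listing each S by its span: [S each conclusion questioned whether her heavy young teacher slowly promised her that the familiar planet over a sentence pointed behind her document]; [S her heavy young teacher slowly promised her that the familiar planet over a sentence pointed behind her document]; [S the familiar planet over a sentence pointed behind her document] — that makes 3.

3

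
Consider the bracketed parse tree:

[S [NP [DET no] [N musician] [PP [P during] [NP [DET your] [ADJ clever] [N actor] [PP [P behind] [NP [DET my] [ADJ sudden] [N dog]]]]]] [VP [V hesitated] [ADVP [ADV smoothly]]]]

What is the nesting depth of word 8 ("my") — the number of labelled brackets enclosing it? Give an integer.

The word sits inside DET, which is inside NP, inside PP, inside NP, inside PP, inside NP, inside S — 7 brackets in all.

7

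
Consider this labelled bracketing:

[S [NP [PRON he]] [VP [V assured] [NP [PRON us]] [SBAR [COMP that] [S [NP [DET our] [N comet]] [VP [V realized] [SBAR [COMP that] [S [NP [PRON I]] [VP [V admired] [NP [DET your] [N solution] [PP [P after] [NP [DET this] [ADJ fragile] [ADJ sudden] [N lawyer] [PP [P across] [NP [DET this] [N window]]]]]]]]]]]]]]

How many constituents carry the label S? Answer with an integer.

3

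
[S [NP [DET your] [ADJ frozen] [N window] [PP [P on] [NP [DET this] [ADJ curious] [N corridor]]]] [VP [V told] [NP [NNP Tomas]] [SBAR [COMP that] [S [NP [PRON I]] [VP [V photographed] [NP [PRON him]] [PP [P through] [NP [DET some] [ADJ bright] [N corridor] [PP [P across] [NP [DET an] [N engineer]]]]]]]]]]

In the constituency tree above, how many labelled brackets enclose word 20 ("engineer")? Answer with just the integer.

Path from the root down to the word: S → VP → SBAR → S → VP → PP → NP → PP → NP → N. That is 10 enclosing brackets.

10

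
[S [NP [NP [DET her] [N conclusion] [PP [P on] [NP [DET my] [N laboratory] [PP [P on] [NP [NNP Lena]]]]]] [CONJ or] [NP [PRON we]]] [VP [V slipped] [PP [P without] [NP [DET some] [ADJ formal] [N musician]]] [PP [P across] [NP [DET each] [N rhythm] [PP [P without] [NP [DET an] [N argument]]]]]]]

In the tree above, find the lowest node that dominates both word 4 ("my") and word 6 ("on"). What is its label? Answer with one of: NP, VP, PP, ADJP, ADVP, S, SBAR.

NP

Word 4 lies under S → NP → NP → PP → NP → DET; word 6 lies under S → NP → NP → PP → NP → PP → P. The lowest shared node is the NP.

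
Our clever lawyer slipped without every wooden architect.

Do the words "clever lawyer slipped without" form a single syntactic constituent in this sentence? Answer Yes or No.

The sequence begins inside the noun phrase "our clever lawyer" and ends inside the verb phrase "slipped without every wooden architect"; it crosses a phrase boundary, so no single node in the tree spans exactly those words.

No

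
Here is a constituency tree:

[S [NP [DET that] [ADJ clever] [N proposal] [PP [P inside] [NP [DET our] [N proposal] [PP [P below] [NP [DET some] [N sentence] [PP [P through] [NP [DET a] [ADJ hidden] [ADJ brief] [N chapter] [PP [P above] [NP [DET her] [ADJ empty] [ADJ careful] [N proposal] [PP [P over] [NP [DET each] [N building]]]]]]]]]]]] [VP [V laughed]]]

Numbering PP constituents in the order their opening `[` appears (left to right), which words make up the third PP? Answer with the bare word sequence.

Opening `[PP` markers occur at word positions 4, 7, 10, 15, 20; the third of these opens the constituent [PP through a hidden brief chapter above her empty careful proposal over each building].

through a hidden brief chapter above her empty careful proposal over each building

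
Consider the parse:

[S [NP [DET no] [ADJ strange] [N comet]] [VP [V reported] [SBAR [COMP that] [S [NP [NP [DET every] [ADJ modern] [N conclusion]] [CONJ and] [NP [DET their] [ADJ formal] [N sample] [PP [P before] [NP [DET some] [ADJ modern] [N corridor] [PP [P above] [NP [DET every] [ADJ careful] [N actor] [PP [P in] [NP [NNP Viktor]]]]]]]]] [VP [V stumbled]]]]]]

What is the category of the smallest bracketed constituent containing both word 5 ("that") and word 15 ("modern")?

SBAR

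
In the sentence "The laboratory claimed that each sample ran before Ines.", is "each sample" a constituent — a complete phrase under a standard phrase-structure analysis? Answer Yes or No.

Yes

"each sample" is exactly the noun phrase [NP each sample], a complete constituent.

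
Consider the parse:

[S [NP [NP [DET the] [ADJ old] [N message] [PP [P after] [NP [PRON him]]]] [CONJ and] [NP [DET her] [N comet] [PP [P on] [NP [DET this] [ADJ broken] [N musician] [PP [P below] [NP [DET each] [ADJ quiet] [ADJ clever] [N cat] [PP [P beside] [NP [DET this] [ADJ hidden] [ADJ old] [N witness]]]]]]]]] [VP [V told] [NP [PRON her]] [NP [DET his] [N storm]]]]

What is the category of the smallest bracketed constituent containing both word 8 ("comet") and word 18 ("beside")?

The smallest bracket enclosing both words is [NP her comet on this broken musician below each quiet clever cat beside this hidden old witness], so the label is NP.

NP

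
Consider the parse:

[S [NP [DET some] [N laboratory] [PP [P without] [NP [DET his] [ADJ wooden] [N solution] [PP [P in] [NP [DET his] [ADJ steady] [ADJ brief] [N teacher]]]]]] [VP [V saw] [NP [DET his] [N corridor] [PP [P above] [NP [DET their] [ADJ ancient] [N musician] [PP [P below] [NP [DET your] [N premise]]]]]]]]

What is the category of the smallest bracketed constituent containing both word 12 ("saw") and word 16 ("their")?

VP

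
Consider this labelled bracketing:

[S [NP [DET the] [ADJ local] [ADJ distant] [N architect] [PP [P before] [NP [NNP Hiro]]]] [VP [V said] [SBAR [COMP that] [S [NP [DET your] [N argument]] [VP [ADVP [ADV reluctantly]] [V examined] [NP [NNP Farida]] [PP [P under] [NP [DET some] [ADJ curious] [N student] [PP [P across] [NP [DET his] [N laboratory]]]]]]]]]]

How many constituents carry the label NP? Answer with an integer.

6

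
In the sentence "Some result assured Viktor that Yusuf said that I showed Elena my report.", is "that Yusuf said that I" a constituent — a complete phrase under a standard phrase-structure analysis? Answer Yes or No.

No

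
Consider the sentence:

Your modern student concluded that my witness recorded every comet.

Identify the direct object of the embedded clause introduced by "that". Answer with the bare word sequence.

every comet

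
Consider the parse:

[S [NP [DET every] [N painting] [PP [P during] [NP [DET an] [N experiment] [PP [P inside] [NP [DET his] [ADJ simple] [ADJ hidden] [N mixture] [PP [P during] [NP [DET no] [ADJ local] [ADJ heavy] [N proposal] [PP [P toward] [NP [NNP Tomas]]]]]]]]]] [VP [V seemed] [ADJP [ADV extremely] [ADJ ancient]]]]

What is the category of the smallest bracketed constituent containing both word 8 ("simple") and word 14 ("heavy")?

Word 8 lies under S → NP → PP → NP → PP → NP → ADJ; word 14 lies under S → NP → PP → NP → PP → NP → PP → NP → ADJ. The lowest shared node is the NP.

NP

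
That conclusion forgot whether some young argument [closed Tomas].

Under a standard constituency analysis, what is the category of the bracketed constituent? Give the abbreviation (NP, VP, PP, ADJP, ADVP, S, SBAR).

"closed" is the head of the bracketed span, so the span is a verb phrase: VP.

VP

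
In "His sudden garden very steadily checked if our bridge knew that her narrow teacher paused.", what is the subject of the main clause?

his sudden garden

"his sudden garden" is the NP that combines with the VP headed by "checked" to form the main clause — the subject.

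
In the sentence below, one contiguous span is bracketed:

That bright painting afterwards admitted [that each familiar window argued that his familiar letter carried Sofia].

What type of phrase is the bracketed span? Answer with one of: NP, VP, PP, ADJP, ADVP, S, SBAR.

SBAR

"that" is the head of the bracketed span, so the span is a subordinate clause: SBAR.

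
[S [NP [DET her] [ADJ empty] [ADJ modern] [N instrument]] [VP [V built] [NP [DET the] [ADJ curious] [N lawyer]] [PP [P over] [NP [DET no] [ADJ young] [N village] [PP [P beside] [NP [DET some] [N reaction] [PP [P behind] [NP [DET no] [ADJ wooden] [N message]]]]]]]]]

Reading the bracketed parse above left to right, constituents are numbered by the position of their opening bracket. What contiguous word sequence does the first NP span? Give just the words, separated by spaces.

Opening `[NP` markers occur at word positions 1, 6, 10, 14, 17; the first of these opens the constituent [NP her empty modern instrument].

her empty modern instrument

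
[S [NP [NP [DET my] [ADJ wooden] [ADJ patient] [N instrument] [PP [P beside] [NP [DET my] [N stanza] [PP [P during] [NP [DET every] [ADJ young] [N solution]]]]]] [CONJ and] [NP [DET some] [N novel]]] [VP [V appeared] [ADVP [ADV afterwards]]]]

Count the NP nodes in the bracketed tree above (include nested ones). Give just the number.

5

Listing each NP by its span: [NP my wooden patient instrument beside my stanza during every young solution and some novel]; [NP my wooden patient instrument beside my stanza during every young solution]; [NP my stanza during every young solution]; [NP every young solution]; [NP some novel] — that makes 5.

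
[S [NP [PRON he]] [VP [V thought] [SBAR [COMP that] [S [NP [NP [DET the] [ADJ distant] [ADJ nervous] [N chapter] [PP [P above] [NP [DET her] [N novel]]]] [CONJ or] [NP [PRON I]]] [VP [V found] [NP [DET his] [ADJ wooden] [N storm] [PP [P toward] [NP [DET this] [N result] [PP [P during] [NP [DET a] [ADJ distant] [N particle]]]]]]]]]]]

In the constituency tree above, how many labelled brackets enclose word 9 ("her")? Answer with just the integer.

Path from the root down to the word: S → VP → SBAR → S → NP → NP → PP → NP → DET. That is 9 enclosing brackets.

9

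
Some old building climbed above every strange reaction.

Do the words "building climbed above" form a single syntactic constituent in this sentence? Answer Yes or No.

The smallest constituent containing the whole sequence is the clause [S some old building climbed above every strange reaction], but the sequence is only part of it — it straddles the boundary between noun phrase "some old building" and verb phrase "climbed above every strange reaction".

No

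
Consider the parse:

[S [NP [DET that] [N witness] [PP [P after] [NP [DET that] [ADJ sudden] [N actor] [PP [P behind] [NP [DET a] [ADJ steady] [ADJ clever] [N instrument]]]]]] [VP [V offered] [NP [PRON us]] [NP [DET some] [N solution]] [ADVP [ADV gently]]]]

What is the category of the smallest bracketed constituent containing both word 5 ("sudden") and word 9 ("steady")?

NP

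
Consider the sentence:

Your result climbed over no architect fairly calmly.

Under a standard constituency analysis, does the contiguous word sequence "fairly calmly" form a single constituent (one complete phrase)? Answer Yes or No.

"fairly calmly" is exactly the adverb phrase [ADVP fairly calmly], a complete constituent.

Yes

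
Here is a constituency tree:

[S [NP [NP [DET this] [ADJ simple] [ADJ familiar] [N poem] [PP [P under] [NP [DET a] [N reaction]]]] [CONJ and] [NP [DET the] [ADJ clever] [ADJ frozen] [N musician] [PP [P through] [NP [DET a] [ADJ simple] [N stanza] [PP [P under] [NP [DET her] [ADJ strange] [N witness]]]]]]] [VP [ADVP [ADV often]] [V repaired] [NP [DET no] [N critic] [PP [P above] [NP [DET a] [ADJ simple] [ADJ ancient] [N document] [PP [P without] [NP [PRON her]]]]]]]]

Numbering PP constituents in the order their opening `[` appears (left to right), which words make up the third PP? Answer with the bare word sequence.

In left-to-right order the PP constituents are "under a reaction"; "through a simple stanza under her strange witness"; "under her strange witness"; "above a simple ancient document without her"; "without her". Number 3 is "under her strange witness".

under her strange witness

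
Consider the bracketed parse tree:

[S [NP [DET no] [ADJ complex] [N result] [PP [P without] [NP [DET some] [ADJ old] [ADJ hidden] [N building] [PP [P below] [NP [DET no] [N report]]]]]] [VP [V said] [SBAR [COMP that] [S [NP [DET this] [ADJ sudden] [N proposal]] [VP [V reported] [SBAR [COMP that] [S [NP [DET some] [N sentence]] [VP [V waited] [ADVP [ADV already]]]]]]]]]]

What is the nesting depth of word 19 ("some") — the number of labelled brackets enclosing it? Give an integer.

9

The word sits inside DET, which is inside NP, inside S, inside SBAR, inside VP, inside S, inside SBAR, inside VP, inside S — 9 brackets in all.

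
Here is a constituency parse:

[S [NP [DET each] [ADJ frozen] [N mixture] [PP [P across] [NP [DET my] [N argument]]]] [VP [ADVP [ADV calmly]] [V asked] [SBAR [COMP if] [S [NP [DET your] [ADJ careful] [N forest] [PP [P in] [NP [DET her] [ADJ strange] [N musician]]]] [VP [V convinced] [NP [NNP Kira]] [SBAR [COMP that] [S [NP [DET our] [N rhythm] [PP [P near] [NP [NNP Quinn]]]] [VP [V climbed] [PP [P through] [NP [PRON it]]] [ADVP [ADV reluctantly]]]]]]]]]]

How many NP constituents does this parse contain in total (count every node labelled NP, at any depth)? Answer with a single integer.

8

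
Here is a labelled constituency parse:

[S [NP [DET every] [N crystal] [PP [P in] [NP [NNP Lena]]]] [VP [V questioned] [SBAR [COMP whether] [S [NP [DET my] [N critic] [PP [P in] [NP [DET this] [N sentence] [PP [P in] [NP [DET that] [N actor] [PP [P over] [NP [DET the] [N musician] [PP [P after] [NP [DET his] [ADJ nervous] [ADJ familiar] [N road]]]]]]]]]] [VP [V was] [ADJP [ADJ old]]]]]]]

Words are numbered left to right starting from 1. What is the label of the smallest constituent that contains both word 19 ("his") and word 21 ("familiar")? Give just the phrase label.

Word 19 lies under S → VP → SBAR → S → NP → PP → NP → PP → NP → PP → NP → PP → NP → DET; word 21 lies under S → VP → SBAR → S → NP → PP → NP → PP → NP → PP → NP → PP → NP → ADJ. The lowest shared node is the NP.

NP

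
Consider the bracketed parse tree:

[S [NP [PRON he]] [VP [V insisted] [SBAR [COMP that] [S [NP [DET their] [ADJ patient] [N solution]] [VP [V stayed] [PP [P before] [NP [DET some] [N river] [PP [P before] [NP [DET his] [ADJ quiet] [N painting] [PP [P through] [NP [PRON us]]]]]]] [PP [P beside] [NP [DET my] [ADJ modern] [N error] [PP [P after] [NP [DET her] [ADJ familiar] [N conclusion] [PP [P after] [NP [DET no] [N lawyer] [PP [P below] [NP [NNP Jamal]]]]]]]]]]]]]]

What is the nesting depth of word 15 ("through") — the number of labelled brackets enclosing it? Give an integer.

Path from the root down to the word: S → VP → SBAR → S → VP → PP → NP → PP → NP → PP → P. That is 11 enclosing brackets.

11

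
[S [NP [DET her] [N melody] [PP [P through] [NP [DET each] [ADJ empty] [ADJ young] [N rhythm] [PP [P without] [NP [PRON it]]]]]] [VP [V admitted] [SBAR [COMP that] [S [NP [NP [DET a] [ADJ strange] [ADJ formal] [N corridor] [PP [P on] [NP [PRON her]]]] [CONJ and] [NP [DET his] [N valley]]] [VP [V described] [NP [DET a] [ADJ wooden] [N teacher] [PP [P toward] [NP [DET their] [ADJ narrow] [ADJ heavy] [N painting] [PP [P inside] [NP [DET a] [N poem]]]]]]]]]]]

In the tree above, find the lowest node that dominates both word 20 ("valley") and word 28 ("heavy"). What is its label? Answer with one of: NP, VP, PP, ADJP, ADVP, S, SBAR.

S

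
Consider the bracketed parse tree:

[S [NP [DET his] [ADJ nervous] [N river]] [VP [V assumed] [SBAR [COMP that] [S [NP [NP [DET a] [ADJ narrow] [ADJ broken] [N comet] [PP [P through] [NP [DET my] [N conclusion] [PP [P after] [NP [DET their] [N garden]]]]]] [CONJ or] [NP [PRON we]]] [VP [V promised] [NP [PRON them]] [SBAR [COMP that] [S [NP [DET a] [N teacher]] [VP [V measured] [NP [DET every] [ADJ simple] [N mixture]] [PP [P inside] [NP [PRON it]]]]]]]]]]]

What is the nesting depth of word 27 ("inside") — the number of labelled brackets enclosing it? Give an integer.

10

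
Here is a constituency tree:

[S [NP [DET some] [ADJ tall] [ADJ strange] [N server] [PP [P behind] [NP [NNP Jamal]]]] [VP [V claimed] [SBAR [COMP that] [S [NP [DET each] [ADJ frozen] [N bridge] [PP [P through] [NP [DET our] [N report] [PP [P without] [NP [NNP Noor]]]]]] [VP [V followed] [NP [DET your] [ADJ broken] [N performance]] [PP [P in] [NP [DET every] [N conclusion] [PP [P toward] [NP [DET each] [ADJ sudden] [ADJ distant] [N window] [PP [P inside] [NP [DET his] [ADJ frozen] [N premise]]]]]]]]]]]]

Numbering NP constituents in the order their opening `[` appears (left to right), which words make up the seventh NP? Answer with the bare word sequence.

every conclusion toward each sudden distant window inside his frozen premise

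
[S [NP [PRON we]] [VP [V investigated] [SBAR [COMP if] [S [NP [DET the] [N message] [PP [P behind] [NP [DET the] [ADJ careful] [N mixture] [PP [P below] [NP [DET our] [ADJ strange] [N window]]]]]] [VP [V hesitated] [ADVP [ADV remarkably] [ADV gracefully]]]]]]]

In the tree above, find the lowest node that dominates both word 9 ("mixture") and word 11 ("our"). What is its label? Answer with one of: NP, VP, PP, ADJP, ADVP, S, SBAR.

NP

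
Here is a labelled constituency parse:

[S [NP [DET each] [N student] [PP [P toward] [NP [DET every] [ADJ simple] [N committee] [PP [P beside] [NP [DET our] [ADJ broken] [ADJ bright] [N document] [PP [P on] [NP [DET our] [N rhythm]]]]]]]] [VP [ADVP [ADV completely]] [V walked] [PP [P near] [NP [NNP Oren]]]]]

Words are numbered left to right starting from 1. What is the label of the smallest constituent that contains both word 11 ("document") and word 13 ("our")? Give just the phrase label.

NP

Word 11 lies under S → NP → PP → NP → PP → NP → N; word 13 lies under S → NP → PP → NP → PP → NP → PP → NP → DET. The lowest shared node is the NP.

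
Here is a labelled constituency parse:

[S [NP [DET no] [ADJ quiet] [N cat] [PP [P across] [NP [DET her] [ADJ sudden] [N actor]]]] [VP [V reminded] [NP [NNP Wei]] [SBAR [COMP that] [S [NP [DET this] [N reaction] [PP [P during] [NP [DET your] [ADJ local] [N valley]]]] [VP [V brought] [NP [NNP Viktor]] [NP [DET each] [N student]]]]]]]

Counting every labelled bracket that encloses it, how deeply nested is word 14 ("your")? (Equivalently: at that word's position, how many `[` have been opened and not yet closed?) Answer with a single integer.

Counting open brackets not yet closed at "your": [S [VP [SBAR [S [NP [PP [NP [DET = 8.

8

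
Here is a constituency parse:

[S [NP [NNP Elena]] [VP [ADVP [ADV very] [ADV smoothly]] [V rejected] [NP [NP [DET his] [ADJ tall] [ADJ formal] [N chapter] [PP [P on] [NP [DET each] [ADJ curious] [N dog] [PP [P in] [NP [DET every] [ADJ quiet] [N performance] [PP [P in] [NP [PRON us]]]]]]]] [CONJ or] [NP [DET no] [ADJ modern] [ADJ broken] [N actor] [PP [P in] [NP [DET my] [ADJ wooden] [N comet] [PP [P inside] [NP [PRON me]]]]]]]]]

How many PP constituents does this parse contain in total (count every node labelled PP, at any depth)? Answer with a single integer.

5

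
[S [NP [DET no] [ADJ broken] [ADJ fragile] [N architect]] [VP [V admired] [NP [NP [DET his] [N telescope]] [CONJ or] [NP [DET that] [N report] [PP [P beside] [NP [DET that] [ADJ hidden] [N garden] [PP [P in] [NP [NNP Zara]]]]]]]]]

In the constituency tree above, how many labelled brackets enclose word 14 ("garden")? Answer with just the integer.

7

Counting open brackets not yet closed at "garden": [S [VP [NP [NP [PP [NP [N = 7.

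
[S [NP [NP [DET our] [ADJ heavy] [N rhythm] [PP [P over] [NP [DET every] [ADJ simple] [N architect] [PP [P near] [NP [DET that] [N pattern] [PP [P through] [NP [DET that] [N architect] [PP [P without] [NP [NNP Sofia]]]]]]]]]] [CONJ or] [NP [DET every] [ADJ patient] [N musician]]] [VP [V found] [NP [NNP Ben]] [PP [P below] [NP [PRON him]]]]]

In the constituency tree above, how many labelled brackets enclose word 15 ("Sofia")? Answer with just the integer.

Path from the root down to the word: S → NP → NP → PP → NP → PP → NP → PP → NP → PP → NP → NNP. That is 12 enclosing brackets.

12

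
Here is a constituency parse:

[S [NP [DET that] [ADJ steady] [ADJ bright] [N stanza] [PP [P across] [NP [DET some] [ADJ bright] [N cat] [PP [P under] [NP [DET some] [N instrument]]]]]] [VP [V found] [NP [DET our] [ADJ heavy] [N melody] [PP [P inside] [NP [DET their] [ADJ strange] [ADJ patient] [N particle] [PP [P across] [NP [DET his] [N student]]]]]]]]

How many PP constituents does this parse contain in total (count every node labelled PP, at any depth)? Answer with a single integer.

4

Listing each PP by its span: [PP across some bright cat under some instrument]; [PP under some instrument]; [PP inside their strange patient particle across his student]; [PP across his student] — that makes 4.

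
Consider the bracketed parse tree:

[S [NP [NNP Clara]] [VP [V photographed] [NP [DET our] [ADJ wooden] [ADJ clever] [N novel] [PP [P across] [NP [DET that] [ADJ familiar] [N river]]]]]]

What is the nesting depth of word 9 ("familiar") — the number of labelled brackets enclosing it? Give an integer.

6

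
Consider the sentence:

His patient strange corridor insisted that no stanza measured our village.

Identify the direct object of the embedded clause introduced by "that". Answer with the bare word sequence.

Within the embedded clause introduced by "that", the direct object of "measured" is "our village".

our village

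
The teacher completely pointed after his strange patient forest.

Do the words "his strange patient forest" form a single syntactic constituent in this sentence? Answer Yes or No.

The sequence corresponds to a single NP node — the noun phrase "his strange patient forest".

Yes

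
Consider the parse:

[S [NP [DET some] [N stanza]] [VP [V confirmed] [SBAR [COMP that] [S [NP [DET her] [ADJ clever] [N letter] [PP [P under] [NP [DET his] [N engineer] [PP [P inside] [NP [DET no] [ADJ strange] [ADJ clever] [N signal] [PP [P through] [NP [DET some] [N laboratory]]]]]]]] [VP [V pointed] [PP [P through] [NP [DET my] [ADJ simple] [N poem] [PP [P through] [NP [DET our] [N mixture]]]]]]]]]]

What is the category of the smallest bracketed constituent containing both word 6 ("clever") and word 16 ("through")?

NP

Both words fall inside [NP her clever letter under his engineer inside no strange clever signal through some laboratory] (words 5–18), and no smaller constituent contains them both. Label: NP.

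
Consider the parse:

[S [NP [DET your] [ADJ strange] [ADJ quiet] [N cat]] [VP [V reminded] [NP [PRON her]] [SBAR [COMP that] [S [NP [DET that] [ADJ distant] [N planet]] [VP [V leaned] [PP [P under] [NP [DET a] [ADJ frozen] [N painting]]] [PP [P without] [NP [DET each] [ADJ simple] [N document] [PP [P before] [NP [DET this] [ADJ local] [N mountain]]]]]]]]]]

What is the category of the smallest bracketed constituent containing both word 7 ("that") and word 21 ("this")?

SBAR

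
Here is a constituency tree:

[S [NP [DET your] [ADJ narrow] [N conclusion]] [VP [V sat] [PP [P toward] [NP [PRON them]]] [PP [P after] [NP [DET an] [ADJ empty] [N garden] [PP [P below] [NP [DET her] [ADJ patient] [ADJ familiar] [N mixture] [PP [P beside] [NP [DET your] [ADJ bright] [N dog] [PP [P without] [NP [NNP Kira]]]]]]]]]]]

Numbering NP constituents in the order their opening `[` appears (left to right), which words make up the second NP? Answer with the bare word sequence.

them

In left-to-right order the NP constituents are "your narrow conclusion"; "them"; "an empty garden below her patient familiar mixture beside your bright dog without Kira"; "her patient familiar mixture beside your bright dog without Kira"; "your bright dog without Kira"; "Kira". Number 2 is "them".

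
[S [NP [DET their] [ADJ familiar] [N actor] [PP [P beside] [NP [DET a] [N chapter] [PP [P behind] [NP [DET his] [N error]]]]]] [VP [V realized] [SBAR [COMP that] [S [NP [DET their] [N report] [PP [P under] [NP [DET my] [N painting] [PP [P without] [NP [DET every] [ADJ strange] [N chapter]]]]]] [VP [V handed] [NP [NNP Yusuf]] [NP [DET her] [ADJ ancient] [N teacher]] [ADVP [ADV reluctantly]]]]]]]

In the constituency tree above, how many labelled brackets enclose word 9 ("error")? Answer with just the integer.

The word sits inside N, which is inside NP, inside PP, inside NP, inside PP, inside NP, inside S — 7 brackets in all.

7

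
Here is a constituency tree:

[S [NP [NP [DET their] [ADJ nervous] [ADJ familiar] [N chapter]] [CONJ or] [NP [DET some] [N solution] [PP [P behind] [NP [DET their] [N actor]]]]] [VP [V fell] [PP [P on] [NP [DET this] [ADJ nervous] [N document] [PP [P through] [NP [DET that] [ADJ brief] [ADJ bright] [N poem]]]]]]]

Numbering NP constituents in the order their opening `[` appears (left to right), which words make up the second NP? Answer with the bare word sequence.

Opening `[NP` markers occur at word positions 1, 1, 6, 9, 13, 17; the second of these opens the constituent [NP their nervous familiar chapter].

their nervous familiar chapter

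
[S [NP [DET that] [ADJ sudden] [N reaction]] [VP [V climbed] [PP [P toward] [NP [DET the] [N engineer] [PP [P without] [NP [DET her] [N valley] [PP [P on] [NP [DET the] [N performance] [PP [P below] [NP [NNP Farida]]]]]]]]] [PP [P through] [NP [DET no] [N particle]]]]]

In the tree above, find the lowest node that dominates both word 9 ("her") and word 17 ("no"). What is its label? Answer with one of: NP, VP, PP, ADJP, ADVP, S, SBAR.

VP

Word 9 lies under S → VP → PP → NP → PP → NP → DET; word 17 lies under S → VP → PP → NP → DET. The lowest shared node is the VP.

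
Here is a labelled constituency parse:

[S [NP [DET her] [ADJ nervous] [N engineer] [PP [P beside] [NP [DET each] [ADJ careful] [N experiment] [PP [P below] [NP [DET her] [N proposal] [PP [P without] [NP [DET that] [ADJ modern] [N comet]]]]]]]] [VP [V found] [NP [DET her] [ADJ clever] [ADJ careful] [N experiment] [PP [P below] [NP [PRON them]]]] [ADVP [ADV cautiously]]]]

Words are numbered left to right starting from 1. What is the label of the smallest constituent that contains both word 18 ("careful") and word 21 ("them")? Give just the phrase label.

The smallest bracket enclosing both words is [NP her clever careful experiment below them], so the label is NP.

NP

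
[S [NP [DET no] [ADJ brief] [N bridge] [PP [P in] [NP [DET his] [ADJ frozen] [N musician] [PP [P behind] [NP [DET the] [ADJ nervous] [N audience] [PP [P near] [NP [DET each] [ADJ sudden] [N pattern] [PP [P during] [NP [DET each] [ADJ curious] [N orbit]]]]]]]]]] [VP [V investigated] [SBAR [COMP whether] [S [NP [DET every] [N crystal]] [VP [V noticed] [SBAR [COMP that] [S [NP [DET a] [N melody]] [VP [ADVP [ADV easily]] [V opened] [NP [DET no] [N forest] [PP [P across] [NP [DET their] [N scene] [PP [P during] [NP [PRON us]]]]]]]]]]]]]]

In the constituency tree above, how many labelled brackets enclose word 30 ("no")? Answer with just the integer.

Path from the root down to the word: S → VP → SBAR → S → VP → SBAR → S → VP → NP → DET. That is 10 enclosing brackets.

10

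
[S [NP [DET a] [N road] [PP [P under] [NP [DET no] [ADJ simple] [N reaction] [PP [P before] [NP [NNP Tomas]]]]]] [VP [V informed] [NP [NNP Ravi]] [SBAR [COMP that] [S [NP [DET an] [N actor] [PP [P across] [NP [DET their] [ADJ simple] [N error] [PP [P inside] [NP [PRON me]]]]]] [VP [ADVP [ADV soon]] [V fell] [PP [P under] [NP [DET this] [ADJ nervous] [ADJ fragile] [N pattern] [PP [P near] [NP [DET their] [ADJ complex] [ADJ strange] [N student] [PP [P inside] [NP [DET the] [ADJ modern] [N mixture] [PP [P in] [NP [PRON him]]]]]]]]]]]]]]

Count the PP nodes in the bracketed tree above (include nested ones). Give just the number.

Scanning left to right, an opening `[PP` appears at word positions 3, 7, 14, 18, 22, 27, 32, 36 — 8 in total.

8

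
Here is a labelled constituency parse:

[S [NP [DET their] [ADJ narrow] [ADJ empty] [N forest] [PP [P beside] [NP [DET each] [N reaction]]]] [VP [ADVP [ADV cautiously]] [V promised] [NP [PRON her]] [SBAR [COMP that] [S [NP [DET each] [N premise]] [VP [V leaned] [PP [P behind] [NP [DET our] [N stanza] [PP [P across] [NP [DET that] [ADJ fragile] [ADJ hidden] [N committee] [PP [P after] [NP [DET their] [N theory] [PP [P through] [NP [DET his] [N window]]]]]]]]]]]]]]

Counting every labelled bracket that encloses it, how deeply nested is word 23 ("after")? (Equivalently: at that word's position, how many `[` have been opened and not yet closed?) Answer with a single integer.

Path from the root down to the word: S → VP → SBAR → S → VP → PP → NP → PP → NP → PP → P. That is 11 enclosing brackets.

11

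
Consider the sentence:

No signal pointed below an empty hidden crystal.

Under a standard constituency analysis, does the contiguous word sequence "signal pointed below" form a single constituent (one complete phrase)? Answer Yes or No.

No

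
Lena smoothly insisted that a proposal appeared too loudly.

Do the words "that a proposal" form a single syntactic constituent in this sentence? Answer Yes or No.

The smallest constituent containing the whole sequence is the subordinate clause [SBAR that a proposal appeared too loudly], but the sequence is only part of it — it straddles the boundary between complementizer "that" and clause "a proposal appeared too loudly".

No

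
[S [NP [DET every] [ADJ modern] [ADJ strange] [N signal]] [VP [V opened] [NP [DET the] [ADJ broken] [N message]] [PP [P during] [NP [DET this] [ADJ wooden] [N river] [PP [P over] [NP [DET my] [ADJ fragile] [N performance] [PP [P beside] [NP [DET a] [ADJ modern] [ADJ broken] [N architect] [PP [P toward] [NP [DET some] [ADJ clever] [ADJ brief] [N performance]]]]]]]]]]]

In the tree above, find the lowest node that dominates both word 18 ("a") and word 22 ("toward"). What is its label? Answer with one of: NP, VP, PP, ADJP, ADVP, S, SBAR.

NP

The smallest bracket enclosing both words is [NP a modern broken architect toward some clever brief performance], so the label is NP.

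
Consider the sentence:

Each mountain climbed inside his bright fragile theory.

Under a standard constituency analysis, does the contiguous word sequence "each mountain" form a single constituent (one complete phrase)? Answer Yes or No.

The sequence corresponds to a single NP node — the noun phrase "each mountain".

Yes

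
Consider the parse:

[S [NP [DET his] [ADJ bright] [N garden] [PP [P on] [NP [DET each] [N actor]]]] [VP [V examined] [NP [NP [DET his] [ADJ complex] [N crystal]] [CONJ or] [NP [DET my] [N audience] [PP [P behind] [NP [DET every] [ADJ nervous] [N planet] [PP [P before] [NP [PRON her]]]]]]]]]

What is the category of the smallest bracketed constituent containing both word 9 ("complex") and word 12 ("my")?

NP

Both words fall inside [NP his complex crystal or my audience behind every nervous planet before her] (words 8–19), and no smaller constituent contains them both. Label: NP.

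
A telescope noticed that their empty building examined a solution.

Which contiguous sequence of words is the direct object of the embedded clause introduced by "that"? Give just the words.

a solution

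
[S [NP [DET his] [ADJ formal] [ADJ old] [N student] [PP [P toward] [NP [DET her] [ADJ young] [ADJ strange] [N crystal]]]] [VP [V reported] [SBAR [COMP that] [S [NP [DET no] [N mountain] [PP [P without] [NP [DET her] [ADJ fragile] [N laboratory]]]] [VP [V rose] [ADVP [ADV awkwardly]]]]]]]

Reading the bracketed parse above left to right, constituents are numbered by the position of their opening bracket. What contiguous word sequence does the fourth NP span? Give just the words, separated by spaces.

her fragile laboratory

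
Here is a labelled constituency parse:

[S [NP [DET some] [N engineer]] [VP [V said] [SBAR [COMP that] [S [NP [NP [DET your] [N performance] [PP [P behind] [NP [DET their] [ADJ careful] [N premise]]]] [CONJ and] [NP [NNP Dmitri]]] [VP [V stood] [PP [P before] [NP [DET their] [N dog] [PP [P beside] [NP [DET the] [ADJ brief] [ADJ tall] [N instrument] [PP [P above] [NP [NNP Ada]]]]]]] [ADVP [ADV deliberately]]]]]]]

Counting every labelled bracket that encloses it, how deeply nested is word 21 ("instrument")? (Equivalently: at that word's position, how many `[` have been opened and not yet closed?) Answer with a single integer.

Counting open brackets not yet closed at "instrument": [S [VP [SBAR [S [VP [PP [NP [PP [NP [N = 10.

10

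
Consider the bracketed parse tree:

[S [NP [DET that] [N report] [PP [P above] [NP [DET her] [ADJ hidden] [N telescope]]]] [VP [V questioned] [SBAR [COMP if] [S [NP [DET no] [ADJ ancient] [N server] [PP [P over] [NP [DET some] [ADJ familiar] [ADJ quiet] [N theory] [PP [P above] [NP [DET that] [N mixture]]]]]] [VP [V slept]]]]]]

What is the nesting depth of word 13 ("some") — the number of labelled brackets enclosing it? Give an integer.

Counting open brackets not yet closed at "some": [S [VP [SBAR [S [NP [PP [NP [DET = 8.

8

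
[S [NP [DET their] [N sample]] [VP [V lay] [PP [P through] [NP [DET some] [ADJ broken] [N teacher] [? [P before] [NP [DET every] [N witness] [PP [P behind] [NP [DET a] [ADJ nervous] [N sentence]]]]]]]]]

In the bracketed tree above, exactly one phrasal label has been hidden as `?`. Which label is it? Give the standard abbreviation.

A constituent whose immediate children are P 'before', NP is a prepositional phrase: PP.

PP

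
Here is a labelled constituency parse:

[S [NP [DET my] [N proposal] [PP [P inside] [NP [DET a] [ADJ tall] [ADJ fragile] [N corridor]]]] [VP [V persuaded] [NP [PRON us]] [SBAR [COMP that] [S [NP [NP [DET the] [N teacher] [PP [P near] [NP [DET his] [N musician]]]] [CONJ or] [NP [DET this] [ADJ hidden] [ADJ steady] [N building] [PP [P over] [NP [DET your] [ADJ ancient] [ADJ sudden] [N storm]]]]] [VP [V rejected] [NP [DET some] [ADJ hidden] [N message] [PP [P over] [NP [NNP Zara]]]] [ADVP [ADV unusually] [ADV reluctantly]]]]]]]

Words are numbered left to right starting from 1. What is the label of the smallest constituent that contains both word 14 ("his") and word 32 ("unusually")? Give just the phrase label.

Word 14 lies under S → VP → SBAR → S → NP → NP → PP → NP → DET; word 32 lies under S → VP → SBAR → S → VP → ADVP → ADV. The lowest shared node is the S.

S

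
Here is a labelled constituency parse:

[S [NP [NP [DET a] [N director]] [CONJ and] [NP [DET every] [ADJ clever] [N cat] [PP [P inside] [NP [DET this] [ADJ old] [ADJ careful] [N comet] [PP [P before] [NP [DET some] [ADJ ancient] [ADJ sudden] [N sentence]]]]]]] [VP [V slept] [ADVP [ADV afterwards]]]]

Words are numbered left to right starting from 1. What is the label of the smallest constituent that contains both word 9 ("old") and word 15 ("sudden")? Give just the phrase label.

Word 9 lies under S → NP → NP → PP → NP → ADJ; word 15 lies under S → NP → NP → PP → NP → PP → NP → ADJ. The lowest shared node is the NP.

NP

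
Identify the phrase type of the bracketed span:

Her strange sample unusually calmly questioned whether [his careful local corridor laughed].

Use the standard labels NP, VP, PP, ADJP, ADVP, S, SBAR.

S

"laughed" is the head of the bracketed span, so the span is a clause: S.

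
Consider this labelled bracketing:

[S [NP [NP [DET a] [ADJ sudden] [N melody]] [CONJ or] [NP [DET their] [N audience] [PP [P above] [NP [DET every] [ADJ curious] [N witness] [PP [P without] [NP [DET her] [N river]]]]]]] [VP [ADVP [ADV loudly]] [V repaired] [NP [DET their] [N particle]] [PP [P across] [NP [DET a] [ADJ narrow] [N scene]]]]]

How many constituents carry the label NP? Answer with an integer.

7

The NP constituents are: [NP a sudden melody or their audience above every curious witness without her river]; [NP a sudden melody]; [NP their audience above every curious witness without her river]; [NP every curious witness without her river]; [NP her river]; [NP their particle] …. Total: 7.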